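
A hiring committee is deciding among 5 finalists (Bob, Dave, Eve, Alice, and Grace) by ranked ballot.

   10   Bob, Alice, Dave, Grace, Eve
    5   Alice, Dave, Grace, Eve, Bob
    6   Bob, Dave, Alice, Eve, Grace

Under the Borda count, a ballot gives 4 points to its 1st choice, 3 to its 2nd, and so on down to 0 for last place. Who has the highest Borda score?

Bob

Borda scores:
  Bob: 10·4 + 5·0 + 6·4 = 64
  Dave: 10·2 + 5·3 + 6·3 = 53
  Eve: 10·0 + 5·1 + 6·1 = 11
  Alice: 10·3 + 5·4 + 6·2 = 62
  Grace: 10·1 + 5·2 + 6·0 = 20
Bob has the highest total.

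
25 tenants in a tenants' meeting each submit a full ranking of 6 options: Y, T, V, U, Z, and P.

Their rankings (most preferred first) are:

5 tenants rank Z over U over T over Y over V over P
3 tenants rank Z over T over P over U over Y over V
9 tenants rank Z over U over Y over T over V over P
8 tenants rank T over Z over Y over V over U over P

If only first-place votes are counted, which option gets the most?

Z

First-place vote totals:
  Y: 0
  T: 8
  V: 0
  U: 0
  Z: 17
  P: 0
Z has the most first-place votes.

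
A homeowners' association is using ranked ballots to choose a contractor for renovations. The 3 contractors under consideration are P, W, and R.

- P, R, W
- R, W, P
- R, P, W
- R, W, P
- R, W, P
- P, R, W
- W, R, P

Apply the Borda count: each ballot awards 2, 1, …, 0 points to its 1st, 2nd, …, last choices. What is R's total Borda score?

11

Borda scores:
  P: 2 + 0 + 1 + 0 + 0 + 2 + 0 = 5
  W: 0 + 1 + 0 + 1 + 1 + 0 + 2 = 5
  R: 1 + 2 + 2 + 2 + 2 + 1 + 1 = 11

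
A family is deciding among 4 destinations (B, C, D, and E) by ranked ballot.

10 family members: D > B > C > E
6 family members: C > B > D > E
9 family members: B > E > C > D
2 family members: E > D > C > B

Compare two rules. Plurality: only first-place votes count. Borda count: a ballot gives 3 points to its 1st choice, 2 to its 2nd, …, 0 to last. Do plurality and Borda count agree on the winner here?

Plurality first-place counts: B 9, C 6, D 10, E 2 → D.
Borda totals: B 59, C 39, D 40, E 24 → B.
The two rules disagree: plurality picks D, Borda picks B.

No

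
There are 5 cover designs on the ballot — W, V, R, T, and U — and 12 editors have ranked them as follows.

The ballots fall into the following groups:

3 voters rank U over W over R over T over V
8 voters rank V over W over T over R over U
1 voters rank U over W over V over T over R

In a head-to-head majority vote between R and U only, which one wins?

Ballots ranking R above U: 8.
Ballots ranking U above R: 3+1 = 4.
R wins the head-to-head, 8–4.

R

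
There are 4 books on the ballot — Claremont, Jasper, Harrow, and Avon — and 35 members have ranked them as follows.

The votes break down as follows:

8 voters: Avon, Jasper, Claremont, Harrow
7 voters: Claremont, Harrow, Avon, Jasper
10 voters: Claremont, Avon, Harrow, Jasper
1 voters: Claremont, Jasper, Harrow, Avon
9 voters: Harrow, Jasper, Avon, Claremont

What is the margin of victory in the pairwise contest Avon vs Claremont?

Ballots ranking Avon above Claremont: 8+9 = 17.
Ballots ranking Claremont above Avon: 7+10+1 = 18.
Claremont wins 18–17, a margin of 1.

1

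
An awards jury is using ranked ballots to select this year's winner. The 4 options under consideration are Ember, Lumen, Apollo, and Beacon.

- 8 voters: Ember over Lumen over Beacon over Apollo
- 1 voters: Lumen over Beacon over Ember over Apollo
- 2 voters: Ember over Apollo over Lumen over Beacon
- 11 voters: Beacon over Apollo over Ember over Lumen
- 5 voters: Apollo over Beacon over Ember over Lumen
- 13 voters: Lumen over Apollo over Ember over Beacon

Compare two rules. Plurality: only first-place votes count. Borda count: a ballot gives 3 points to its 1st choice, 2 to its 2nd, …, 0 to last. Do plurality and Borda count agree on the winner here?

Plurality first-place counts: Ember 10, Lumen 14, Apollo 5, Beacon 11 → Lumen.
Borda totals: Ember 60, Lumen 60, Apollo 67, Beacon 53 → Apollo.
The two rules disagree: plurality picks Lumen, Borda picks Apollo.

No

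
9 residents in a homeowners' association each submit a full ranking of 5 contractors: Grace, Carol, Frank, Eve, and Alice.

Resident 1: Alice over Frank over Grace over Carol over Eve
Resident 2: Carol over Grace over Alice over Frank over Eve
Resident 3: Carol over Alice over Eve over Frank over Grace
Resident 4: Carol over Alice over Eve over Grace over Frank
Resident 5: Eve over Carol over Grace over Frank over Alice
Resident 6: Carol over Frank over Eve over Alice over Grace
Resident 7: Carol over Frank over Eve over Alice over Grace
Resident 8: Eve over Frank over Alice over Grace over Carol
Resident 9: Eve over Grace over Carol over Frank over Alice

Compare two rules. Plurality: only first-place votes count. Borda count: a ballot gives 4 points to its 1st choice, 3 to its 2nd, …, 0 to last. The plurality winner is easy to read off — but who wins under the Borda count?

Plurality first-place counts: Grace 0, Carol 5, Frank 0, Eve 3, Alice 1 → Carol.
Borda totals: Grace 12, Carol 26, Frank 16, Eve 20, Alice 16 → Carol.

Carol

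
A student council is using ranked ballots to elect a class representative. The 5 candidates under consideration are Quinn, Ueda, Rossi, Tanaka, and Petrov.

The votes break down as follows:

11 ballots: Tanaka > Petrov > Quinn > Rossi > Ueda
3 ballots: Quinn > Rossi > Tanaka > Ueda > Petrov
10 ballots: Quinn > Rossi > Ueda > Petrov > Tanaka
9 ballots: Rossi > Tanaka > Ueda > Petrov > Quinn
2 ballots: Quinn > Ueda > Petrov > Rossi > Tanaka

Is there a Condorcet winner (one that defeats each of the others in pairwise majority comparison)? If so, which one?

None — there is no Condorcet winner

Head-to-head results (35 voters total):
Quinn vs Ueda: Quinn wins 26–9.
Quinn vs Rossi: Quinn wins 26–9.
Quinn vs Tanaka: Tanaka wins 20–15.
Quinn vs Petrov: Petrov wins 20–15.
Ueda vs Rossi: Rossi wins 33–2.
Ueda vs Tanaka: Tanaka wins 23–12.
Ueda vs Petrov: Ueda wins 24–11.
Rossi vs Tanaka: Rossi wins 24–11.
Rossi vs Petrov: Rossi wins 22–13.
Tanaka vs Petrov: Tanaka wins 23–12.
No candidate beats all others: Quinn beats Ueda beats Petrov beats Quinn, a majority cycle.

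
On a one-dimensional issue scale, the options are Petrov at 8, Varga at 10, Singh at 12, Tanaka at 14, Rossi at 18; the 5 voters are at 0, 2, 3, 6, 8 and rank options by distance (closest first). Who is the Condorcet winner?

With single-peaked preferences on a line, the Condorcet winner is the candidate closest to the median voter.
The median voter (position 3) is closest to Petrov at 8.
Check: Petrov vs Tanaka — voters closer to Petrov: 5 of 5.

Petrov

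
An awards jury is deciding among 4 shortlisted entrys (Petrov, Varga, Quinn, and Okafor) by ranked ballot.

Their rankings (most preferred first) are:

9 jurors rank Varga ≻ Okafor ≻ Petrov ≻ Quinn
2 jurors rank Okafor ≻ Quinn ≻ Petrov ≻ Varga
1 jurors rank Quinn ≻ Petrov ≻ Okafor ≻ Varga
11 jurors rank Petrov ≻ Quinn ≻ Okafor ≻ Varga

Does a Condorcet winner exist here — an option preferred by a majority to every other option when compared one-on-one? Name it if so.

Head-to-head results (23 voters total):
Petrov vs Varga: Petrov wins 14–9.
Petrov vs Quinn: Petrov wins 20–3.
Petrov vs Okafor: Petrov wins 12–11.
Varga vs Quinn: Quinn wins 14–9.
Varga vs Okafor: Okafor wins 14–9.
Quinn vs Okafor: Quinn wins 12–11.
Petrov beats each rival — Varga (14–9), Quinn (20–3), Okafor (12–11) — so Petrov is the Condorcet winner.

Petrov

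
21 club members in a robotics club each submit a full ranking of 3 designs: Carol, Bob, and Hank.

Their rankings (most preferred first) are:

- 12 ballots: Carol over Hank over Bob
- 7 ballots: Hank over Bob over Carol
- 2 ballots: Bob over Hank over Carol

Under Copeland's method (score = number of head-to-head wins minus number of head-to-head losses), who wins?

Carol

Pairwise results:
  Carol vs Bob: Carol wins 12–9.
  Carol vs Hank: Carol wins 12–9.
  Bob vs Hank: Hank wins 19–2.
Copeland scores (wins − losses):
  Carol: 2 − 0 = 2
  Bob: 0 − 2 = -2
  Hank: 1 − 1 = 0
Carol has the best Copeland score.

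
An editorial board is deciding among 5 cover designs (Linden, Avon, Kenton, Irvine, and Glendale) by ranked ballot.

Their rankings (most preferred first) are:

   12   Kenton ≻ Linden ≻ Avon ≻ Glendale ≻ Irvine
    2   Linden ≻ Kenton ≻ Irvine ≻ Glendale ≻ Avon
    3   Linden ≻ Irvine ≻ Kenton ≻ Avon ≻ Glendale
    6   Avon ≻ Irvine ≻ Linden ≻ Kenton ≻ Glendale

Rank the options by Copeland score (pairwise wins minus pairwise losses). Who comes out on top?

Kenton

Pairwise results:
  Linden vs Avon: Linden wins 17–6.
  Linden vs Kenton: Kenton wins 12–11.
  Linden vs Irvine: Linden wins 17–6.
  Linden vs Glendale: Linden wins 23–0.
  Avon vs Kenton: Kenton wins 17–6.
  Avon vs Irvine: Avon wins 18–5.
  Avon vs Glendale: Avon wins 21–2.
  Kenton vs Irvine: Kenton wins 14–9.
  Kenton vs Glendale: Kenton wins 23–0.
  Irvine vs Glendale: Glendale wins 12–11.
Copeland scores (wins − losses):
  Linden: 3 − 1 = 2
  Avon: 2 − 2 = 0
  Kenton: 4 − 0 = 4
  Irvine: 0 − 4 = -4
  Glendale: 1 − 3 = -2
Kenton has the best Copeland score.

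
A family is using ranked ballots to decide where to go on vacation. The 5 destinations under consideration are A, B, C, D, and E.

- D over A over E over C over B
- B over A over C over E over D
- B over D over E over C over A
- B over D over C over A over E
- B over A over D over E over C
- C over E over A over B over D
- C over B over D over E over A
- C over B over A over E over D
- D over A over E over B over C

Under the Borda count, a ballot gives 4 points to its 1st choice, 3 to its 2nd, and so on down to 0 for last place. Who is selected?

B

Borda scores:
  A: 3 + 3 + 0 + 1 + 3 + 2 + 0 + 2 + 3 = 17
  B: 0 + 4 + 4 + 4 + 4 + 1 + 3 + 3 + 1 = 24
  C: 1 + 2 + 1 + 2 + 0 + 4 + 4 + 4 + 0 = 18
  D: 4 + 0 + 3 + 3 + 2 + 0 + 2 + 0 + 4 = 18
  E: 2 + 1 + 2 + 0 + 1 + 3 + 1 + 1 + 2 = 13
B has the highest total.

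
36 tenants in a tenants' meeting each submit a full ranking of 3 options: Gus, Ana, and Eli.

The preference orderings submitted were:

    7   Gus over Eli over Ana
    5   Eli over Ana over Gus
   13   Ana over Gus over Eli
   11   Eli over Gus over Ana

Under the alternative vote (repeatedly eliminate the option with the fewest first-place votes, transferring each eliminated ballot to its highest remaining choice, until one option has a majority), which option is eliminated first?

Round 1: Eli 16, Ana 13, Gus 7. Gus has the fewest and is eliminated.
Round 2: Eli 23, Ana 13. Eli has a majority.

Gus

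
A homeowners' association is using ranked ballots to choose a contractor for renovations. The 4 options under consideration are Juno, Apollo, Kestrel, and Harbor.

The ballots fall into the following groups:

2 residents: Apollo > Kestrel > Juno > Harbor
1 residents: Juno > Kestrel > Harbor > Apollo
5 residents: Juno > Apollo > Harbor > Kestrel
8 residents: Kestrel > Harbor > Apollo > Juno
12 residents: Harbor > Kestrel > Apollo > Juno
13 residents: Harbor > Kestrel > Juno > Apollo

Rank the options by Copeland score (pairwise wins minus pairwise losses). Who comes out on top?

Harbor

Pairwise results:
  Juno vs Apollo: Apollo wins 22–19.
  Juno vs Kestrel: Kestrel wins 35–6.
  Juno vs Harbor: Harbor wins 33–8.
  Apollo vs Kestrel: Kestrel wins 34–7.
  Apollo vs Harbor: Harbor wins 34–7.
  Kestrel vs Harbor: Harbor wins 30–11.
Copeland scores (wins − losses):
  Juno: 0 − 3 = -3
  Apollo: 1 − 2 = -1
  Kestrel: 2 − 1 = 1
  Harbor: 3 − 0 = 3
Harbor has the best Copeland score.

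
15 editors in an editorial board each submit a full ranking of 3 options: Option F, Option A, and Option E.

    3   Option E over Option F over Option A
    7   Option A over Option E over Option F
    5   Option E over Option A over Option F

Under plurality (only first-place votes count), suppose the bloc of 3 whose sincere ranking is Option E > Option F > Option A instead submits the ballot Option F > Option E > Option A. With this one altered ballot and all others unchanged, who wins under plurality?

First-place totals with the altered ballot: Option F 3, Option A 7, Option E 5.
The switch changes the winner from Option E to Option A.

Option A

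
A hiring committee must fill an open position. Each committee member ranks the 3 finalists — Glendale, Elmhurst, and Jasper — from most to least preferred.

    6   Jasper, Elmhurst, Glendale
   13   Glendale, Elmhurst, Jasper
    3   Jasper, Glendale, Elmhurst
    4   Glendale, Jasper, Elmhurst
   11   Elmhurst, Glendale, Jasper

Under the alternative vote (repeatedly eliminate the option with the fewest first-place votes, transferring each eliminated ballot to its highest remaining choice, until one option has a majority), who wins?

Round 1: Glendale 17, Elmhurst 11, Jasper 9. Jasper has the fewest and is eliminated.
Round 2: Glendale 20, Elmhurst 17. Glendale has a majority.

Glendale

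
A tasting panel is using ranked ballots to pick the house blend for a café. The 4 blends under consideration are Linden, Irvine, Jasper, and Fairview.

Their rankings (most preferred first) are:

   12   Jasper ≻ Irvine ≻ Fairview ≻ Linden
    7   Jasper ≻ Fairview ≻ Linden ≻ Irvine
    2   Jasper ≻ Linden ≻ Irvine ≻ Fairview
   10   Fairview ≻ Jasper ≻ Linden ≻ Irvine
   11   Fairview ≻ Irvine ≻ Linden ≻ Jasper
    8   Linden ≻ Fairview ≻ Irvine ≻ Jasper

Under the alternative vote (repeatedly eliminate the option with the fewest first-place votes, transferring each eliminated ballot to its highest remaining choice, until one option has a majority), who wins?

Round 1: Jasper 21, Fairview 21, Linden 8, Irvine 0. Irvine has the fewest and is eliminated.
Round 2: Jasper 21, Fairview 21, Linden 8. Linden has the fewest and is eliminated.
Round 3: Fairview 29, Jasper 21. Fairview has a majority.

Fairview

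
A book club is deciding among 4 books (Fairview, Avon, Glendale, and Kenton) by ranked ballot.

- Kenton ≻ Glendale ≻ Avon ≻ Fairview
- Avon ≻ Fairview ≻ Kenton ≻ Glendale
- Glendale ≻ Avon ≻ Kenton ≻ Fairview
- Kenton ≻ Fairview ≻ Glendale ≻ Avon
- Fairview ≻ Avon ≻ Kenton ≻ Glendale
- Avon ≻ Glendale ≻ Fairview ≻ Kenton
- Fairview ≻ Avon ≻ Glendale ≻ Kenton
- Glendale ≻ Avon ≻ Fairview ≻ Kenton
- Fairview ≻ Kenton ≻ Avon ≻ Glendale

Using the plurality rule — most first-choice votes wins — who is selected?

Fairview

First-place vote totals:
  Fairview: 3
  Avon: 2
  Glendale: 2
  Kenton: 2
Fairview has the most first-place votes.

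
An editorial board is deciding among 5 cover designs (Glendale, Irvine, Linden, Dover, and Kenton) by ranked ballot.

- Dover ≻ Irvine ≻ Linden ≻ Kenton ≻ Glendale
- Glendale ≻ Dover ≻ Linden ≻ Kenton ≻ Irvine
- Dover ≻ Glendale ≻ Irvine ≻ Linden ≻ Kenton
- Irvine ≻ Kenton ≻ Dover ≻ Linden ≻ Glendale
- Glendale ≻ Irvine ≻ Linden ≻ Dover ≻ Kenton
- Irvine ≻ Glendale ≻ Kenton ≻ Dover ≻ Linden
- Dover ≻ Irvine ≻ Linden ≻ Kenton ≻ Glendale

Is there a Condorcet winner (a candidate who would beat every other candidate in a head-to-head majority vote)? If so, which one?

Head-to-head results (7 voters total):
Glendale vs Irvine: Irvine wins 4–3.
Glendale vs Linden: Glendale wins 4–3.
Glendale vs Dover: Dover wins 4–3.
Glendale vs Kenton: Glendale wins 4–3.
Irvine vs Linden: Irvine wins 6–1.
Irvine vs Dover: Dover wins 4–3.
Irvine vs Kenton: Irvine wins 6–1.
Linden vs Dover: Dover wins 6–1.
Linden vs Kenton: Linden wins 5–2.
Dover vs Kenton: Dover wins 5–2.
Dover beats each rival — Glendale (4–3), Irvine (4–3), Linden (6–1), Kenton (5–2) — so Dover is the Condorcet winner.

Dover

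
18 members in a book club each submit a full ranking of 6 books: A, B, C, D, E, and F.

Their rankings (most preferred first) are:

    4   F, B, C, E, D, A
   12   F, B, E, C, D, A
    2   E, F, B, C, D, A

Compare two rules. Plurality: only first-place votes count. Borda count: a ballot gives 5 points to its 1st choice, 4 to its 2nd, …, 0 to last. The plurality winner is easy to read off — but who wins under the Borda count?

Plurality first-place counts: A 0, B 0, C 0, D 0, E 2, F 16 → F.
Borda totals: A 0, B 70, C 40, D 18, E 54, F 88 → F.

F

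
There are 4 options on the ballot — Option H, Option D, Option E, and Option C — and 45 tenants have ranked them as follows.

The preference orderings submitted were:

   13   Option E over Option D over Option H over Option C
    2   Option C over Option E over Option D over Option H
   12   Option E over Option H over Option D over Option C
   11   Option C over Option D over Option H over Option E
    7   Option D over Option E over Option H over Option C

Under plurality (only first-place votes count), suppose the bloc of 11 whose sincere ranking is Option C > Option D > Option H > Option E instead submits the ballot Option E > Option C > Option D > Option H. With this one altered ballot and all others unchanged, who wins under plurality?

First-place totals with the altered ballot: Option H 0, Option D 7, Option E 36, Option C 2.
The winner is unchanged: still Option E.

Option E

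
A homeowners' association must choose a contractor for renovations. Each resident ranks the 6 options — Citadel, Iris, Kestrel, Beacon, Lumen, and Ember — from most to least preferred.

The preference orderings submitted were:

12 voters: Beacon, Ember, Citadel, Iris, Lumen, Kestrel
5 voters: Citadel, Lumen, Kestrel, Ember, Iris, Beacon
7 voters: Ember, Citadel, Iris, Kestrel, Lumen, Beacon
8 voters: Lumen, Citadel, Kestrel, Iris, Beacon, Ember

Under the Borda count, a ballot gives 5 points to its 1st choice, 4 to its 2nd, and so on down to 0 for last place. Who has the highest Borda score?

Citadel

Borda scores:
  Citadel: 12·3 + 5·5 + 7·4 + 8·4 = 121
  Iris: 12·2 + 5·1 + 7·3 + 8·2 = 66
  Kestrel: 12·0 + 5·3 + 7·2 + 8·3 = 53
  Beacon: 12·5 + 5·0 + 7·0 + 8·1 = 68
  Lumen: 12·1 + 5·4 + 7·1 + 8·5 = 79
  Ember: 12·4 + 5·2 + 7·5 + 8·0 = 93
Citadel has the highest total.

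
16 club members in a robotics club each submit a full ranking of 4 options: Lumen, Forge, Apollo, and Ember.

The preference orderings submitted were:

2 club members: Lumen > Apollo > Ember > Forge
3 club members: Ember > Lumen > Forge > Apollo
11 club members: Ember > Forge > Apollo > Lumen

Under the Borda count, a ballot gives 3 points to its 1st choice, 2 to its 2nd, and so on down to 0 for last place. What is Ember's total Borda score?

44

Borda scores:
  Lumen: 2·3 + 3·2 + 11·0 = 12
  Forge: 2·0 + 3·1 + 11·2 = 25
  Apollo: 2·2 + 3·0 + 11·1 = 15
  Ember: 2·1 + 3·3 + 11·3 = 44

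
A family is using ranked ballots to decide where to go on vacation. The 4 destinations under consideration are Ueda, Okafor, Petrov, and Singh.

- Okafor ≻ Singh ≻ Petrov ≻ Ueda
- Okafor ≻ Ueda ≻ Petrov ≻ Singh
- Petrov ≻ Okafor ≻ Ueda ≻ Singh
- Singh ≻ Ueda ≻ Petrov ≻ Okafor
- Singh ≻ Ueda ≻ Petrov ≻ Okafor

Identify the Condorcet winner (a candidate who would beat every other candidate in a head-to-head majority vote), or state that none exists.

Head-to-head results (5 voters total):
Ueda vs Okafor: Okafor wins 3–2.
Ueda vs Petrov: Ueda wins 3–2.
Ueda vs Singh: Singh wins 3–2.
Okafor vs Petrov: Petrov wins 3–2.
Okafor vs Singh: Okafor wins 3–2.
Petrov vs Singh: Singh wins 3–2.
No candidate beats all others: Ueda beats Petrov beats Okafor beats Ueda, a majority cycle.

There is no Condorcet winner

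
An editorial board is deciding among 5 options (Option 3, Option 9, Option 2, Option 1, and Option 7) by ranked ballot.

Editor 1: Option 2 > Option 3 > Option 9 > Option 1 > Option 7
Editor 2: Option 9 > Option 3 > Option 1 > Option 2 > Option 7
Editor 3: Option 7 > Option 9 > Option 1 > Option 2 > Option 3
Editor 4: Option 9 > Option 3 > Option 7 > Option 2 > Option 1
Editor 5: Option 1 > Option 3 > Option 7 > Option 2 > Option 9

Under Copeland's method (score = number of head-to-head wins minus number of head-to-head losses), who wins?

Option 9

Pairwise results:
  Option 3 vs Option 9: Option 9 wins 3–2.
  Option 3 vs Option 2: Option 3 wins 3–2.
  Option 3 vs Option 1: Option 3 wins 3–2.
  Option 3 vs Option 7: Option 3 wins 4–1.
  Option 9 vs Option 2: Option 9 wins 3–2.
  Option 9 vs Option 1: Option 9 wins 4–1.
  Option 9 vs Option 7: Option 9 wins 3–2.
  Option 2 vs Option 1: Option 1 wins 3–2.
  Option 2 vs Option 7: Option 7 wins 3–2.
  Option 1 vs Option 7: Option 1 wins 3–2.
Copeland scores (wins − losses):
  Option 3: 3 − 1 = 2
  Option 9: 4 − 0 = 4
  Option 2: 0 − 4 = -4
  Option 1: 2 − 2 = 0
  Option 7: 1 − 3 = -2
Option 9 has the best Copeland score.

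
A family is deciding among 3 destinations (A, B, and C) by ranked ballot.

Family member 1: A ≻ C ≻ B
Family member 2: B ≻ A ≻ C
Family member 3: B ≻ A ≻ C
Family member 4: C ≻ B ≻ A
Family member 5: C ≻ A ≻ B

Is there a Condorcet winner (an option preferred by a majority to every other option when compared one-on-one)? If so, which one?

Head-to-head results (5 voters total):
A vs B: B wins 3–2.
A vs C: A wins 3–2.
B vs C: C wins 3–2.
No candidate beats all others: A beats C beats B beats A, a majority cycle.

None — there is no Condorcet winner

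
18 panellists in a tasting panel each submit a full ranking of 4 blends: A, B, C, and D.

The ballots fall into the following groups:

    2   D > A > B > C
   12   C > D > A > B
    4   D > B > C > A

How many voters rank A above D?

0

Ballots ranking A above D: 0.
Ballots ranking D above A: 2+12+4 = 18.
So 0 of 18 voters prefer A to D.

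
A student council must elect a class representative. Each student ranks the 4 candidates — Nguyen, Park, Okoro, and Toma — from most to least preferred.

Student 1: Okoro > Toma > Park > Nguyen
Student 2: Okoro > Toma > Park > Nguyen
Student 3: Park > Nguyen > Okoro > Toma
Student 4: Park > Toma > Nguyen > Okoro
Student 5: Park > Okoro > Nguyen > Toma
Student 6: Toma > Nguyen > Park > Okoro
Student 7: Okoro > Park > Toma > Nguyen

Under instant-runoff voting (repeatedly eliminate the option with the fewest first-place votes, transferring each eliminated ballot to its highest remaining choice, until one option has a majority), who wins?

Round 1: Park 3, Okoro 3, Toma 1, Nguyen 0. Nguyen has the fewest and is eliminated.
Round 2: Park 3, Okoro 3, Toma 1. Toma has the fewest and is eliminated.
Round 3: Park 4, Okoro 3. Park has a majority.

Park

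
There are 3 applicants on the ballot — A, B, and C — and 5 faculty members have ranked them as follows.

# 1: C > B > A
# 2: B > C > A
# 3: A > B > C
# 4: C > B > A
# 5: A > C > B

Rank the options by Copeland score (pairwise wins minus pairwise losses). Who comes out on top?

C

Pairwise results:
  A vs B: B wins 3–2.
  A vs C: C wins 3–2.
  B vs C: C wins 3–2.
Copeland scores (wins − losses):
  A: 0 − 2 = -2
  B: 1 − 1 = 0
  C: 2 − 0 = 2
C has the best Copeland score.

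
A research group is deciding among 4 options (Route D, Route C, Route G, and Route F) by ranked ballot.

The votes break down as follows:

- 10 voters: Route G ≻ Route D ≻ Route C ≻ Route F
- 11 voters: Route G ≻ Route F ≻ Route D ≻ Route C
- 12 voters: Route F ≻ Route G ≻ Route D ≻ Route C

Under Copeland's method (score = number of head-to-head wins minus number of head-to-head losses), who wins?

Pairwise results:
  Route D vs Route C: Route D wins 33–0.
  Route D vs Route G: Route G wins 33–0.
  Route D vs Route F: Route F wins 23–10.
  Route C vs Route G: Route G wins 33–0.
  Route C vs Route F: Route F wins 23–10.
  Route G vs Route F: Route G wins 21–12.
Copeland scores (wins − losses):
  Route D: 1 − 2 = -1
  Route C: 0 − 3 = -3
  Route G: 3 − 0 = 3
  Route F: 2 − 1 = 1
Route G has the best Copeland score.

Route G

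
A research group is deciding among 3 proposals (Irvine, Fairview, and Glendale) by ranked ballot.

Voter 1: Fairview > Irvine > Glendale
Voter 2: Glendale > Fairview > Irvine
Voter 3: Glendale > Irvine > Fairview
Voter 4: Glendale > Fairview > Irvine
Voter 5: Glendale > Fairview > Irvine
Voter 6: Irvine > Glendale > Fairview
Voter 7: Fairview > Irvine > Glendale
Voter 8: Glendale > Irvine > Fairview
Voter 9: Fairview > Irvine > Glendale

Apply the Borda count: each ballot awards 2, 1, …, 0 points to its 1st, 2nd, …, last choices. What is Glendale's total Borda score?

Borda scores:
  Irvine: 1 + 0 + 1 + 0 + 0 + 2 + 1 + 1 + 1 = 7
  Fairview: 2 + 1 + 0 + 1 + 1 + 0 + 2 + 0 + 2 = 9
  Glendale: 0 + 2 + 2 + 2 + 2 + 1 + 0 + 2 + 0 = 11

11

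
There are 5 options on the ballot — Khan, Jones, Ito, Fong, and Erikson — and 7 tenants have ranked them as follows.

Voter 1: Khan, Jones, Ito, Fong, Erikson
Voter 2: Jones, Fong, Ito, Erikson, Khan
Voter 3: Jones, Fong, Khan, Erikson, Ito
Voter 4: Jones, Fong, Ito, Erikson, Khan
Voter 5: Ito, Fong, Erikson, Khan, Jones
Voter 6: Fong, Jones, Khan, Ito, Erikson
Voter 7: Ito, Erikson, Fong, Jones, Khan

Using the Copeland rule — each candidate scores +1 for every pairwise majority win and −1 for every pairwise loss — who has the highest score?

Jones

Pairwise results:
  Khan vs Jones: Jones wins 5–2.
  Khan vs Ito: Ito wins 4–3.
  Khan vs Fong: Fong wins 6–1.
  Khan vs Erikson: Erikson wins 4–3.
  Jones vs Ito: Jones wins 5–2.
  Jones vs Fong: Jones wins 4–3.
  Jones vs Erikson: Jones wins 5–2.
  Ito vs Fong: Fong wins 4–3.
  Ito vs Erikson: Ito wins 6–1.
  Fong vs Erikson: Fong wins 6–1.
Copeland scores (wins − losses):
  Khan: 0 − 4 = -4
  Jones: 4 − 0 = 4
  Ito: 2 − 2 = 0
  Fong: 3 − 1 = 2
  Erikson: 1 − 3 = -2
Jones has the best Copeland score.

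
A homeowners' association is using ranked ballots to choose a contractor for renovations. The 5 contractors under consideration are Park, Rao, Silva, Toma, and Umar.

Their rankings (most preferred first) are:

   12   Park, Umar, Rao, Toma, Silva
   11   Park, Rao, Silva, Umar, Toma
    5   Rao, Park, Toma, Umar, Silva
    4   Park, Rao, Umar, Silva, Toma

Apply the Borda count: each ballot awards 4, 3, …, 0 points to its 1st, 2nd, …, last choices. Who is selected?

Park

Borda scores:
  Park: 12·4 + 11·4 + 5·3 + 4·4 = 123
  Rao: 12·2 + 11·3 + 5·4 + 4·3 = 89
  Silva: 12·0 + 11·2 + 5·0 + 4·1 = 26
  Toma: 12·1 + 11·0 + 5·2 + 4·0 = 22
  Umar: 12·3 + 11·1 + 5·1 + 4·2 = 60
Park has the highest total.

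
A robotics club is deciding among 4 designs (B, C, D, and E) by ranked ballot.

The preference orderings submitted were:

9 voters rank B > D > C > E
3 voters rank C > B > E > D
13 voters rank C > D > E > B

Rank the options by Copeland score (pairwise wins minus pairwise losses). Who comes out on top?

Pairwise results:
  B vs C: C wins 16–9.
  B vs D: D wins 13–12.
  B vs E: E wins 13–12.
  C vs D: C wins 16–9.
  C vs E: C wins 25–0.
  D vs E: D wins 22–3.
Copeland scores (wins − losses):
  B: 0 − 3 = -3
  C: 3 − 0 = 3
  D: 2 − 1 = 1
  E: 1 − 2 = -1
C has the best Copeland score.

C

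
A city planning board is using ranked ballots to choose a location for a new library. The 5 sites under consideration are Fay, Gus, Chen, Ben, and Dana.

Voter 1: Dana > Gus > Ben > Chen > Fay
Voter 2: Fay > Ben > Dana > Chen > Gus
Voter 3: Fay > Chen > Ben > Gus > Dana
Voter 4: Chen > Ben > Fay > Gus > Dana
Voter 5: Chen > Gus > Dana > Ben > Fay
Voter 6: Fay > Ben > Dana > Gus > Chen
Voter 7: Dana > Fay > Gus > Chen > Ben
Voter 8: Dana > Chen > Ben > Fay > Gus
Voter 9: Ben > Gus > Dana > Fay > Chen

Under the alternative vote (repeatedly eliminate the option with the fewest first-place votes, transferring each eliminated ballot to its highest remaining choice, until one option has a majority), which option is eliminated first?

Gus

Round 1: Fay 3, Dana 3, Chen 2, Ben 1, Gus 0. Gus has the fewest and is eliminated.
Round 2: Fay 3, Dana 3, Chen 2, Ben 1. Ben has the fewest and is eliminated.
Round 3: Dana 4, Fay 3, Chen 2. Chen has the fewest and is eliminated.
Round 4: Dana 5, Fay 4. Dana has a majority.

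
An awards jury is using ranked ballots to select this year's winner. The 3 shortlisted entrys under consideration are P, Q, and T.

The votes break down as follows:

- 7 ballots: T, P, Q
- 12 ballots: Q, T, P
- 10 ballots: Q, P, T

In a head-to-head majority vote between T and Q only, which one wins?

Ballots ranking T above Q: 7.
Ballots ranking Q above T: 12+10 = 22.
Q wins the head-to-head, 22–7.

Q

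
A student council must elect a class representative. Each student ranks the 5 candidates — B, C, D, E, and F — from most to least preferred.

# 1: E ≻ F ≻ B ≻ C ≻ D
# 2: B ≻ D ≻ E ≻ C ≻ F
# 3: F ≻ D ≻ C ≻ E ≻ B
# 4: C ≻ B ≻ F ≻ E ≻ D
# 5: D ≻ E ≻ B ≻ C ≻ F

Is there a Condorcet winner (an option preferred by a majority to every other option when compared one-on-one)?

No

Head-to-head results (5 voters total):
B vs C: B wins 3–2.
B vs D: B wins 3–2.
B vs E: E wins 3–2.
B vs F: B wins 3–2.
C vs D: D wins 3–2.
C vs E: E wins 3–2.
C vs F: C wins 3–2.
D vs E: D wins 3–2.
D vs F: F wins 3–2.
E vs F: E wins 3–2.
No candidate beats all others: B beats D beats E beats B, a majority cycle.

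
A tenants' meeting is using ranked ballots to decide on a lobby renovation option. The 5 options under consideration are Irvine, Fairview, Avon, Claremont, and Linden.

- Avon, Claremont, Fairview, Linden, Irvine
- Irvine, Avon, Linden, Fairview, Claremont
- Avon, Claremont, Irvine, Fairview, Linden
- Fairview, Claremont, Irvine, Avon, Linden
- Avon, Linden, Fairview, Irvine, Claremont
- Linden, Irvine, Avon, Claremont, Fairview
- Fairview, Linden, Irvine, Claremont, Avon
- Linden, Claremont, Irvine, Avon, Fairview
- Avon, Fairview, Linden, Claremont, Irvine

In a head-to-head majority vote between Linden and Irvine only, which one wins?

Ballots ranking Linden above Irvine: 6.
Ballots ranking Irvine above Linden: 3.
Linden wins the head-to-head, 6–3.

Linden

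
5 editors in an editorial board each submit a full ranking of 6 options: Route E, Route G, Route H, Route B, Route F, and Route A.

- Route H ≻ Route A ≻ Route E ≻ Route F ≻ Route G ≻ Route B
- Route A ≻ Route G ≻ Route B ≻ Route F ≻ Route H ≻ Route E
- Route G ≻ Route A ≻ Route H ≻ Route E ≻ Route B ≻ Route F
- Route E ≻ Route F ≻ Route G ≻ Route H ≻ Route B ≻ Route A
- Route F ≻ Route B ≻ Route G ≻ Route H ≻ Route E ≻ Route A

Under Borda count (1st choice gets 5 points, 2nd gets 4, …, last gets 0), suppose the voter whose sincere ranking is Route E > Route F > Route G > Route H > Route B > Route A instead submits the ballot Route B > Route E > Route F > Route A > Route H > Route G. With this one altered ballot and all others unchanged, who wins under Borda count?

Route A

Borda totals with the altered ballot: Route E 10, Route G 13, Route H 12, Route B 13, Route F 12, Route A 15.
The switch changes the winner from Route G to Route A.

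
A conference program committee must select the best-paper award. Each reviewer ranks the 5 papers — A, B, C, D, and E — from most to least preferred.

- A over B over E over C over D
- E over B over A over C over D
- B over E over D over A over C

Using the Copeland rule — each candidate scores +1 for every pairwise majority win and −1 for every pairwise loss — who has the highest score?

B

Pairwise results:
  A vs B: B wins 2–1.
  A vs C: A wins 3–0.
  A vs D: A wins 2–1.
  A vs E: E wins 2–1.
  B vs C: B wins 3–0.
  B vs D: B wins 3–0.
  B vs E: B wins 2–1.
  C vs D: C wins 2–1.
  C vs E: E wins 3–0.
  D vs E: E wins 3–0.
Copeland scores (wins − losses):
  A: 2 − 2 = 0
  B: 4 − 0 = 4
  C: 1 − 3 = -2
  D: 0 − 4 = -4
  E: 3 − 1 = 2
B has the best Copeland score.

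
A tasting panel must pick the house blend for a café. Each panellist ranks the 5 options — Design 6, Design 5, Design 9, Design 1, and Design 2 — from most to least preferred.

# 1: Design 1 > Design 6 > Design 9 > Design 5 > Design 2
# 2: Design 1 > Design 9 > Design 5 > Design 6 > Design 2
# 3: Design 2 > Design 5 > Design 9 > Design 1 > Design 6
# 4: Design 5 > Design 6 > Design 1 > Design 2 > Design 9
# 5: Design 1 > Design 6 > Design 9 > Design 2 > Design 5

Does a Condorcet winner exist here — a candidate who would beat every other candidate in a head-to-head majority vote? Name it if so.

Head-to-head results (5 voters total):
Design 6 vs Design 5: Design 5 wins 3–2.
Design 6 vs Design 9: Design 6 wins 3–2.
Design 6 vs Design 1: Design 1 wins 4–1.
Design 6 vs Design 2: Design 6 wins 4–1.
Design 5 vs Design 9: Design 9 wins 3–2.
Design 5 vs Design 1: Design 1 wins 3–2.
Design 5 vs Design 2: Design 5 wins 3–2.
Design 9 vs Design 1: Design 1 wins 4–1.
Design 9 vs Design 2: Design 9 wins 3–2.
Design 1 vs Design 2: Design 1 wins 4–1.
Design 1 beats each rival — Design 6 (4–1), Design 5 (3–2), Design 9 (4–1), Design 2 (4–1) — so Design 1 is the Condorcet winner.

Design 1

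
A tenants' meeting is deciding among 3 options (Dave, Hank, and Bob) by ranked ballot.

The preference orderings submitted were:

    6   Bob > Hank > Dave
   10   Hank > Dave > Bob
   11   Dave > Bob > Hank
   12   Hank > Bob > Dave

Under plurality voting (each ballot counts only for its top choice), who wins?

Hank

First-place vote totals:
  Dave: 11
  Hank: 22
  Bob: 6
Hank has the most first-place votes.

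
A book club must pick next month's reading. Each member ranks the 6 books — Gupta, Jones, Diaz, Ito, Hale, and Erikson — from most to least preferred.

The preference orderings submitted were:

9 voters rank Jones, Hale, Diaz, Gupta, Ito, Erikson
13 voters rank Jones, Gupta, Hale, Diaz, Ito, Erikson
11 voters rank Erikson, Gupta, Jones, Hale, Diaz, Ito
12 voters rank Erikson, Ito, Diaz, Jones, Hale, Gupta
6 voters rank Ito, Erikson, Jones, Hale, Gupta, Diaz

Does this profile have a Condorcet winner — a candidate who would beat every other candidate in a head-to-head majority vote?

Head-to-head results (51 voters total):
Gupta vs Jones: Jones wins 40–11.
Gupta vs Diaz: Gupta wins 30–21.
Gupta vs Ito: Gupta wins 33–18.
Gupta vs Hale: Hale wins 27–24.
Gupta vs Erikson: Erikson wins 29–22.
Jones vs Diaz: Jones wins 39–12.
Jones vs Ito: Jones wins 33–18.
Jones vs Hale: Jones wins 51–0.
Jones vs Erikson: Erikson wins 29–22.
Diaz vs Ito: Diaz wins 33–18.
Diaz vs Hale: Hale wins 39–12.
Diaz vs Erikson: Erikson wins 29–22.
Ito vs Hale: Hale wins 33–18.
Ito vs Erikson: Ito wins 28–23.
Hale vs Erikson: Erikson wins 29–22.
No candidate beats all others: Gupta beats Ito beats Erikson beats Gupta, a majority cycle.

No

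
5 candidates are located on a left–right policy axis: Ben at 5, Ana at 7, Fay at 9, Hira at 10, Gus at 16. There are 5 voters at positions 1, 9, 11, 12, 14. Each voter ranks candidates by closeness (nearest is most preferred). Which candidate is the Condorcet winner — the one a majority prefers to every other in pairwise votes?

Hira

With single-peaked preferences on a line, the Condorcet winner is the candidate closest to the median voter.
The median voter (position 11) is closest to Hira at 10.
Check: Hira vs Ben — voters closer to Hira: 4 of 5.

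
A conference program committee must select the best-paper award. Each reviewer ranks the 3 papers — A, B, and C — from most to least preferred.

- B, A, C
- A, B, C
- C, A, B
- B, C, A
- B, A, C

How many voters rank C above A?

2

Ballots ranking C above A: 2.
Ballots ranking A above C: 3.
So 2 of 5 voters prefer C to A.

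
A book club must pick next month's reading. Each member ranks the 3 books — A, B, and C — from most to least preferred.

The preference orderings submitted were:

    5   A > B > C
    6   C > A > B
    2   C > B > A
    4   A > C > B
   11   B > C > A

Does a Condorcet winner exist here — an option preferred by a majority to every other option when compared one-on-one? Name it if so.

None — there is no Condorcet winner

Head-to-head results (28 voters total):
A vs B: A wins 15–13.
A vs C: C wins 19–9.
B vs C: B wins 16–12.
No candidate beats all others: A beats B beats C beats A, a majority cycle.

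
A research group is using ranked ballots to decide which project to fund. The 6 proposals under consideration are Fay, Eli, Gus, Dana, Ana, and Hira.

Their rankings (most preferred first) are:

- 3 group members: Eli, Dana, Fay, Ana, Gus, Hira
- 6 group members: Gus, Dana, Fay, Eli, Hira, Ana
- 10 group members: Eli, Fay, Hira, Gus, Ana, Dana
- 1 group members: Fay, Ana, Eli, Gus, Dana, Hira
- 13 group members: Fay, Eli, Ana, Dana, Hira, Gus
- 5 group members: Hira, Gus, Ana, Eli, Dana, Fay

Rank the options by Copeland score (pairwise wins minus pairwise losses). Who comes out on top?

Fay

Pairwise results:
  Fay vs Eli: Fay wins 20–18.
  Fay vs Gus: Fay wins 27–11.
  Fay vs Dana: Fay wins 24–14.
  Fay vs Ana: Fay wins 33–5.
  Fay vs Hira: Fay wins 33–5.
  Eli vs Gus: Eli wins 27–11.
  Eli vs Dana: Eli wins 32–6.
  Eli vs Ana: Eli wins 32–6.
  Eli vs Hira: Eli wins 33–5.
  Gus vs Dana: Gus wins 22–16.
  Gus vs Ana: Gus wins 21–17.
  Gus vs Hira: Hira wins 28–10.
  Dana vs Ana: Ana wins 29–9.
  Dana vs Hira: Dana wins 23–15.
  Ana vs Hira: Hira wins 21–17.
Copeland scores (wins − losses):
  Fay: 5 − 0 = 5
  Eli: 4 − 1 = 3
  Gus: 2 − 3 = -1
  Dana: 1 − 4 = -3
  Ana: 1 − 4 = -3
  Hira: 2 − 3 = -1
Fay has the best Copeland score.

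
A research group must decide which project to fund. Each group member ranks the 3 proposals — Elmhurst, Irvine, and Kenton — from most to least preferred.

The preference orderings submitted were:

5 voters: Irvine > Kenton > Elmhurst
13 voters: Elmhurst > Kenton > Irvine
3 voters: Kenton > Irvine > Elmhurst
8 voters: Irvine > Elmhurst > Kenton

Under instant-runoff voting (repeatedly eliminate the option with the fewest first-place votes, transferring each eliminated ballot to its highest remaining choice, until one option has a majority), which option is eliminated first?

Round 1: Elmhurst 13, Irvine 13, Kenton 3. Kenton has the fewest and is eliminated.
Round 2: Irvine 16, Elmhurst 13. Irvine has a majority.

Kenton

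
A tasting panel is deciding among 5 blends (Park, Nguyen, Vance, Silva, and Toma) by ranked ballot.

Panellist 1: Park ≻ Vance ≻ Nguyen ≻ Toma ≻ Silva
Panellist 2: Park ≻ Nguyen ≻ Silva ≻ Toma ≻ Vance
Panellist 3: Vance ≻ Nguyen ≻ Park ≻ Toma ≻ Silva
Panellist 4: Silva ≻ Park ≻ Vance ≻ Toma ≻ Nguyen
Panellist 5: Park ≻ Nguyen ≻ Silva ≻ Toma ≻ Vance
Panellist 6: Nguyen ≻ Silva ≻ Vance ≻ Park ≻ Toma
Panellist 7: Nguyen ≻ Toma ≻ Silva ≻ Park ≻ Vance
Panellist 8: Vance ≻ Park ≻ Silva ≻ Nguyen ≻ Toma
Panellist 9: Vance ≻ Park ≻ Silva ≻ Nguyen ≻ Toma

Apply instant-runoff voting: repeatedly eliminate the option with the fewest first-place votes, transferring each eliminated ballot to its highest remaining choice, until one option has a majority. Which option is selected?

Park

Round 1: Park 3, Vance 3, Nguyen 2, Silva 1, Toma 0. Toma has the fewest and is eliminated.
Round 2: Park 3, Vance 3, Nguyen 2, Silva 1. Silva has the fewest and is eliminated.
Round 3: Park 4, Vance 3, Nguyen 2. Nguyen has the fewest and is eliminated.
Round 4: Park 5, Vance 4. Park has a majority.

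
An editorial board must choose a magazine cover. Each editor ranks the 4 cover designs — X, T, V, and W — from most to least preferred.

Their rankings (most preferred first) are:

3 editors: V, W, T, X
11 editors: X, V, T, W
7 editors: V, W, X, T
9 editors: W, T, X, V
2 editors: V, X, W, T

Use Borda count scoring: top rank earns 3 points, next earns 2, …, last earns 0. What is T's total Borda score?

32

Borda scores:
  X: 3·0 + 11·3 + 7·1 + 9·1 + 2·2 = 53
  T: 3·1 + 11·1 + 7·0 + 9·2 + 2·0 = 32
  V: 3·3 + 11·2 + 7·3 + 9·0 + 2·3 = 58
  W: 3·2 + 11·0 + 7·2 + 9·3 + 2·1 = 49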